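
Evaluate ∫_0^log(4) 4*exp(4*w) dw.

Let u = exp(w), so du = exp(w) dw. When w = 0, u = 1; when w = log(4), u = 4.
The integral becomes 4·∫ u**3 du from 1 to 4, with antiderivative u**4.
Back in w: F(w) = exp(4*w).
Then F(log(4)) - F(0) = (256) - (1) = 255.

255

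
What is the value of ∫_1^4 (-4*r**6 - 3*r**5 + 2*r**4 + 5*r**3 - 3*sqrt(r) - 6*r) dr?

-1503637/140

By the power rule, an antiderivative is F(r) = -4*r**7/7 - r**6/2 + 2*r**5/5 + 5*r**4/4 - 2*r**(3/2) - 3*r**2.
Then F(4) - F(1) = (-376064/35) - (-619/140) = -1503637/140.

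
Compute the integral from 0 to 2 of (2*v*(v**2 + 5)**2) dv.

Let u = v**2 + 5, so du = 2*v dv. When v = 0, u = 5; when v = 2, u = 9.
The integral becomes ∫ u**2 du from 5 to 9, with antiderivative u**3/3.
Back in v: F(v) = (v**2 + 5)**3/3.
Then F(2) - F(0) = (243) - (125/3) = 604/3.

604/3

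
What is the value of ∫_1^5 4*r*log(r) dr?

-24 + 50*log(5)

Integrate by parts once (u = ln r, dv = 4*r dr).
An antiderivative is F(r) = r**2*(2*log(r) - 1).
Then F(5) - F(1) = (-25 + 50*log(5)) - (-1) = -24 + 50*log(5).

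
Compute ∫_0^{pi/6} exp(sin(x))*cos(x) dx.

-1 + exp(1/2)

Let u = sin(x), so du = cos(x) dx. When x = 0, u = 0; when x = pi/6, u = 1/2.
The integral becomes ∫ exp(u) du from 0 to 1/2, with antiderivative exp(u).
Back in x: F(x) = exp(sin(x)).
Then F(pi/6) - F(0) = (exp(1/2)) - (1) = -1 + exp(1/2).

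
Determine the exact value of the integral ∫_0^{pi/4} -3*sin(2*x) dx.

-3/2

An antiderivative is F(x) = 3*cos(2*x)/2.
Then F(pi/4) - F(0) = (0) - (3/2) = -3/2.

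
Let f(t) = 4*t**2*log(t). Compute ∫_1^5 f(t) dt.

-496/9 + 500*log(5)/3

Integrate by parts once (u = ln t, dv = 4*t**2 dt).
An antiderivative is F(t) = 4*t**3*(3*log(t) - 1)/9.
Then F(5) - F(1) = (-500/9 + 500*log(5)/3) - (-4/9) = -496/9 + 500*log(5)/3.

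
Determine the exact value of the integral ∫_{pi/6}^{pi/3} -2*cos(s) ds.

1 - sqrt(3)

An antiderivative is F(s) = -2*sin(s).
Then F(pi/3) - F(pi/6) = (-sqrt(3)) - (-1) = 1 - sqrt(3).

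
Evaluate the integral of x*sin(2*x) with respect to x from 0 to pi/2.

Integrate by parts once (u = x, dv = sin(2*x) dx).
An antiderivative is F(x) = -x*cos(2*x)/2 + sin(2*x)/4.
Then F(pi/2) - F(0) = (pi/4) - (0) = pi/4.

pi/4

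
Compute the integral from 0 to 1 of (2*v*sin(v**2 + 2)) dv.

Let u = v**2 + 2, so du = 2*v dv. When v = 0, u = 2; when v = 1, u = 3.
The integral becomes ∫ sin(u) du from 2 to 3, with antiderivative -cos(u).
Back in v: F(v) = -cos(v**2 + 2).
Then F(1) - F(0) = (-cos(3)) - (-cos(2)) = cos(2) - cos(3).

cos(2) - cos(3)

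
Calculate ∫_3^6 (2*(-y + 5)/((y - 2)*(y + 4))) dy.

-3*log(5) - log(2) + 3*log(7)

Factor the denominator: y**2 + 2*y - 8 = (y + 4)(y - 2).
Partial fractions: 2*(-y + 5)/((y - 2)*(y + 4)) = -3/(y + 4) + 1/(y - 2).
An antiderivative is F(y) = log(y - 2) - 3*log(y + 4).
Then F(6) - F(3) = (-3*log(5) - log(2)) - (-3*log(7)) = -3*log(5) - log(2) + 3*log(7).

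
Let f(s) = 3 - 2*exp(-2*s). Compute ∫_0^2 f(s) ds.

exp(-4) + 5

An antiderivative is F(s) = 3*s + exp(-2*s).
Then F(2) - F(0) = (exp(-4) + 6) - (1) = exp(-4) + 5.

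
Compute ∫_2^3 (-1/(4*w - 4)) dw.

-log(2)/4

An antiderivative is F(w) = -log(4*w - 4)/4.
Then F(3) - F(2) = (-3*log(2)/4) - (-log(2)/2) = -log(2)/4.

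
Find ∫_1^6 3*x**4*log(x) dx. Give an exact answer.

-933 + 23328*log(6)/5

Integrate by parts once (u = ln x, dv = 3*x**4 dx).
An antiderivative is F(x) = 3*x**5*(5*log(x) - 1)/25.
Then F(6) - F(1) = (-23328/25 + 23328*log(6)/5) - (-3/25) = -933 + 23328*log(6)/5.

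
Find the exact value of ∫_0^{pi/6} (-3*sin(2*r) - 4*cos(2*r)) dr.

An antiderivative is F(r) = -2*sin(2*r) + 3*cos(2*r)/2.
Then F(pi/6) - F(0) = (3/4 - sqrt(3)) - (3/2) = -sqrt(3) - 3/4.

-sqrt(3) - 3/4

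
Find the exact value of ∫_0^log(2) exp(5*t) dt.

Let u = exp(t), so du = exp(t) dt. When t = 0, u = 1; when t = log(2), u = 2.
The integral becomes ∫ u**4 du from 1 to 2, with antiderivative u**5/5.
Back in t: F(t) = exp(5*t)/5.
Then F(log(2)) - F(0) = (32/5) - (1/5) = 31/5.

31/5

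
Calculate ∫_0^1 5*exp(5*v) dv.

Let u = 5*v, so du = 5 dv. When v = 0, u = 0; when v = 1, u = 5.
The integral becomes ∫ exp(u) du from 0 to 5, with antiderivative exp(u).
Back in v: F(v) = exp(5*v).
Then F(1) - F(0) = (exp(5)) - (1) = -1 + exp(5).

-1 + exp(5)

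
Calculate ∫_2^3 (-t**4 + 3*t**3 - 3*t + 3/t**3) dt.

By the power rule, an antiderivative is F(t) = -t**5/5 + 3*t**4/4 - 3*t**2/2 - 3/(2*t**2).
Then F(3) - F(2) = (-91/60) - (-31/40) = -89/120.

-89/120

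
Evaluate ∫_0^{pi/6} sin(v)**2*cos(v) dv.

Let u = sin(v), so du = cos(v) dv. When v = 0, u = 0; when v = pi/6, u = 1/2.
The integral becomes ∫ u**2 du from 0 to 1/2, with antiderivative u**3/3.
Back in v: F(v) = sin(v)**3/3.
Then F(pi/6) - F(0) = (1/24) - (0) = 1/24.

1/24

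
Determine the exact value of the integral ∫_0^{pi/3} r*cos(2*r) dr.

-3/8 + sqrt(3)*pi/12

Integrate by parts once (u = r, dv = cos(2*r) dr).
An antiderivative is F(r) = r*sin(2*r)/2 + cos(2*r)/4.
Then F(pi/3) - F(0) = (-1/8 + sqrt(3)*pi/12) - (1/4) = -3/8 + sqrt(3)*pi/12.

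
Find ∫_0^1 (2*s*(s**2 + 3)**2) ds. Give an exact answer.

Let u = s**2 + 3, so du = 2*s ds. When s = 0, u = 3; when s = 1, u = 4.
The integral becomes ∫ u**2 du from 3 to 4, with antiderivative u**3/3.
Back in s: F(s) = (s**2 + 3)**3/3.
Then F(1) - F(0) = (64/3) - (9) = 37/3.

37/3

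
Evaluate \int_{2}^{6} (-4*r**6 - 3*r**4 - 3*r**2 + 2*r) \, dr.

-5764944/35

By the power rule, an antiderivative is F(r) = -4*r**7/7 - 3*r**5/5 - r**3 + r**2.
Then F(6) - F(2) = (-5768316/35) - (-3372/35) = -5764944/35.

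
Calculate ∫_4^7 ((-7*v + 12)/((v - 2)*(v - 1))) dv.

-2*log(5) - 3*log(2)

Factor the denominator: v**2 - 3*v + 2 = (v - 1)(v - 2).
Partial fractions: (-7*v + 12)/((v - 2)*(v - 1)) = -5/(v - 1) - 2/(v - 2).
An antiderivative is F(v) = -2*log(v - 2) - 5*log(v - 1).
Then F(7) - F(4) = (-5*log(3) - 5*log(2) - 2*log(5)) - (-5*log(3) - 2*log(2)) = -2*log(5) - 3*log(2).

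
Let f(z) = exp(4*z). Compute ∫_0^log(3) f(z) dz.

20

Let u = exp(z), so du = exp(z) dz. When z = 0, u = 1; when z = log(3), u = 3.
The integral becomes ∫ u**3 du from 1 to 3, with antiderivative u**4/4.
Back in z: F(z) = exp(4*z)/4.
Then F(log(3)) - F(0) = (81/4) - (1/4) = 20.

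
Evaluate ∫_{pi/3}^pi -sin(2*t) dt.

An antiderivative is F(t) = cos(2*t)/2.
Then F(pi) - F(pi/3) = (1/2) - (-1/4) = 3/4.

3/4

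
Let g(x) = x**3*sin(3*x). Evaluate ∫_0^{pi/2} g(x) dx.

2/27 - pi**2/12

Integrate by parts 3 times (u = x^3, dv = sin(3*x) dx).
An antiderivative is F(x) = -x**3*cos(3*x)/3 + x**2*sin(3*x)/3 + 2*x*cos(3*x)/9 - 2*sin(3*x)/27.
Then F(pi/2) - F(0) = (2/27 - pi**2/12) - (0) = 2/27 - pi**2/12.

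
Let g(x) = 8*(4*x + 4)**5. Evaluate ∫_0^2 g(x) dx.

Let u = 4*x + 4, so du = 4 dx. When x = 0, u = 4; when x = 2, u = 12.
The integral becomes 2·∫ u**5 du from 4 to 12, with antiderivative u**6/3.
Back in x: F(x) = (4*x + 4)**6/3.
Then F(2) - F(0) = (995328) - (4096/3) = 2981888/3.

2981888/3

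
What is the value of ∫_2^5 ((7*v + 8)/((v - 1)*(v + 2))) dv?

Factor the denominator: v**2 + v - 2 = (v + 2)(v - 1).
Partial fractions: (7*v + 8)/((v - 1)*(v + 2)) = 2/(v + 2) + 5/(v - 1).
An antiderivative is F(v) = 5*log(v - 1) + 2*log(v + 2).
Then F(5) - F(2) = (2*log(7) + 10*log(2)) - (log(16)) = 2*log(7) + 6*log(2).

2*log(7) + 6*log(2)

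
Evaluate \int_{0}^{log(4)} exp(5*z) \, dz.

Let u = exp(z), so du = exp(z) dz. When z = 0, u = 1; when z = log(4), u = 4.
The integral becomes ∫ u**4 du from 1 to 4, with antiderivative u**5/5.
Back in z: F(z) = exp(5*z)/5.
Then F(log(4)) - F(0) = (1024/5) - (1/5) = 1023/5.

1023/5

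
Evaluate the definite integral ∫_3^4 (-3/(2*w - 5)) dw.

An antiderivative is F(w) = -3*log(2*w - 5)/2.
Then F(4) - F(3) = (-3*log(3)/2) - (0) = -3*log(3)/2.

-3*log(3)/2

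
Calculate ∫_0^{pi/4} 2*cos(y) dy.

An antiderivative is F(y) = 2*sin(y).
Then F(pi/4) - F(0) = (sqrt(2)) - (0) = sqrt(2).

sqrt(2)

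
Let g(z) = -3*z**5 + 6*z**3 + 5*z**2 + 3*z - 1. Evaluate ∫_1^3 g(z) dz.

By the power rule, an antiderivative is F(z) = -z**6/2 + 3*z**4/2 + 5*z**3/3 + 3*z**2/2 - z.
Then F(3) - F(1) = (-375/2) - (19/6) = -572/3.

-572/3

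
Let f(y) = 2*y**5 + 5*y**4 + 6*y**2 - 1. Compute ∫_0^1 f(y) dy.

By the power rule, an antiderivative is F(y) = y**6/3 + y**5 + 2*y**3 - y.
Then F(1) - F(0) = (7/3) - (0) = 7/3.

7/3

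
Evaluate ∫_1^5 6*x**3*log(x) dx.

Integrate by parts once (u = ln x, dv = 6*x**3 dx).
An antiderivative is F(x) = 3*x**4*(4*log(x) - 1)/8.
Then F(5) - F(1) = (-1875/8 + 1875*log(5)/2) - (-3/8) = -234 + 1875*log(5)/2.

-234 + 1875*log(5)/2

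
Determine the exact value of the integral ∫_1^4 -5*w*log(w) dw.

75/4 - 80*log(2)

Integrate by parts once (u = ln w, dv = -5*w dw).
An antiderivative is F(w) = -5*w**2*(2*log(w) - 1)/4.
Then F(4) - F(1) = (20 - 80*log(2)) - (5/4) = 75/4 - 80*log(2).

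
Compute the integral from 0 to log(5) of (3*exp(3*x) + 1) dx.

log(5) + 124

An antiderivative is F(x) = exp(3*x) + x.
Then F(log(5)) - F(0) = (log(5) + 125) - (1) = log(5) + 124.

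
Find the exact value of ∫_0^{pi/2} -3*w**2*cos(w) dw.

6 - 3*pi**2/4

Integrate by parts twice (u = w^2, dv = -3*cos(w) dw).
An antiderivative is F(w) = -3*w**2*sin(w) - 6*w*cos(w) + 6*sin(w).
Then F(pi/2) - F(0) = (6 - 3*pi**2/4) - (0) = 6 - 3*pi**2/4.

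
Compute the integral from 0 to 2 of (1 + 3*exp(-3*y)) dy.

3 - exp(-6)

An antiderivative is F(y) = y - exp(-3*y).
Then F(2) - F(0) = (2 - exp(-6)) - (-1) = 3 - exp(-6).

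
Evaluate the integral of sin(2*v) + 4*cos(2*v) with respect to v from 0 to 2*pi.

0

An antiderivative is F(v) = 2*sin(2*v) - cos(2*v)/2.
Then F(2*pi) - F(0) = (-1/2) - (-1/2) = 0.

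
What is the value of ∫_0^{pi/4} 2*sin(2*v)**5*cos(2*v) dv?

1/6

Let u = sin(2*v), so du = 2*cos(2*v) dv. When v = 0, u = 0; when v = pi/4, u = 1.
The integral becomes ∫ u**5 du from 0 to 1, with antiderivative u**6/6.
Back in v: F(v) = sin(2*v)**6/6.
Then F(pi/4) - F(0) = (1/6) - (0) = 1/6.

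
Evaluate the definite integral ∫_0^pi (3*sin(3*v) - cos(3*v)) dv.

2

An antiderivative is F(v) = -sin(3*v)/3 - cos(3*v).
Then F(pi) - F(0) = (1) - (-1) = 2.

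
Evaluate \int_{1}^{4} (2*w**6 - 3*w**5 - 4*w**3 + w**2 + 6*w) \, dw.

34221/14

By the power rule, an antiderivative is F(w) = 2*w**7/7 - w**6/2 - w**4 + w**3/3 + 3*w**2.
Then F(4) - F(1) = (51376/21) - (89/42) = 34221/14.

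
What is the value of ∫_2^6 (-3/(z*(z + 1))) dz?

-6*log(3) + 3*log(7)

Factor the denominator: z**2 + z = (z + 1)z.
Partial fractions: -3/(z*(z + 1)) = 3/(z + 1) - 3/z.
An antiderivative is F(z) = -3*log(z) + 3*log(z + 1).
Then F(6) - F(2) = (-3*log(3) - 3*log(2) + 3*log(7)) - (log(27/8)) = -6*log(3) + 3*log(7).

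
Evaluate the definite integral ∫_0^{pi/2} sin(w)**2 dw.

Use the identity sin^2(w) = (1 - cos(2*w))/2.
An antiderivative is F(w) = w/2 - sin(2*w)/4.
Then F(pi/2) - F(0) = (pi/4) - (0) = pi/4.

pi/4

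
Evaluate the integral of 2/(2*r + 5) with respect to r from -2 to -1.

An antiderivative is F(r) = log(2*r + 5).
Then F(-1) - F(-2) = (log(3)) - (0) = log(3).

log(3)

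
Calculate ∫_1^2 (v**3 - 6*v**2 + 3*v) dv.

By the power rule, an antiderivative is F(v) = v**4/4 - 2*v**3 + 3*v**2/2.
Then F(2) - F(1) = (-6) - (-1/4) = -23/4.

-23/4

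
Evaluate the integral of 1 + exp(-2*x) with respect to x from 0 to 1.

3/2 - exp(-2)/2

An antiderivative is F(x) = x - exp(-2*x)/2.
Then F(1) - F(0) = (1 - exp(-2)/2) - (-1/2) = 3/2 - exp(-2)/2.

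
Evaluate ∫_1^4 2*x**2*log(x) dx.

-14 + 256*log(2)/3

Integrate by parts once (u = ln x, dv = 2*x**2 dx).
An antiderivative is F(x) = 2*x**3*(3*log(x) - 1)/9.
Then F(4) - F(1) = (-128/9 + 256*log(2)/3) - (-2/9) = -14 + 256*log(2)/3.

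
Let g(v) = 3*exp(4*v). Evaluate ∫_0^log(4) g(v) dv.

Let u = exp(v), so du = exp(v) dv. When v = 0, u = 1; when v = log(4), u = 4.
The integral becomes 3·∫ u**3 du from 1 to 4, with antiderivative 3*u**4/4.
Back in v: F(v) = 3*exp(4*v)/4.
Then F(log(4)) - F(0) = (192) - (3/4) = 765/4.

765/4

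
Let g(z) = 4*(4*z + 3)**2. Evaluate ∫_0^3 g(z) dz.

Let u = 4*z + 3, so du = 4 dz. When z = 0, u = 3; when z = 3, u = 15.
The integral becomes ∫ u**2 du from 3 to 15, with antiderivative u**3/3.
Back in z: F(z) = (4*z + 3)**3/3.
Then F(3) - F(0) = (1125) - (9) = 1116.

1116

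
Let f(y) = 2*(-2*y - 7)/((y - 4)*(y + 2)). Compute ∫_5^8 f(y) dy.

Factor the denominator: y**2 - 2*y - 8 = (y + 2)(y - 4).
Partial fractions: 2*(-2*y - 7)/((y - 4)*(y + 2)) = 1/(y + 2) - 5/(y - 4).
An antiderivative is F(y) = -5*log(y - 4) + log(y + 2).
Then F(8) - F(5) = (-9*log(2) + log(5)) - (log(7)) = -9*log(2) - log(7) + log(5).

-9*log(2) - log(7) + log(5)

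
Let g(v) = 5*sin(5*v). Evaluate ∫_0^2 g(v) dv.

Let u = 5*v, so du = 5 dv. When v = 0, u = 0; when v = 2, u = 10.
The integral becomes ∫ sin(u) du from 0 to 10, with antiderivative -cos(u).
Back in v: F(v) = -cos(5*v).
Then F(2) - F(0) = (-cos(10)) - (-1) = 1 - cos(10).

1 - cos(10)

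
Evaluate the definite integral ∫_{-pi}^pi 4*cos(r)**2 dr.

Use the identity cos^2(r) = (1 + cos(2*r))/2.
An antiderivative is F(r) = 2*r + sin(2*r).
Then F(pi) - F(-pi) = (2*pi) - (-2*pi) = 4*pi.

4*pi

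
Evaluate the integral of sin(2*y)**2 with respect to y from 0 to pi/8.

Use the identity sin^2(2*y) = (1 - cos(4*y))/2.
An antiderivative is F(y) = y/2 - sin(4*y)/8.
Then F(pi/8) - F(0) = (-1/8 + pi/16) - (0) = -1/8 + pi/16.

-1/8 + pi/16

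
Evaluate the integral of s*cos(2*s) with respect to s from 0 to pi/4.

Integrate by parts once (u = s, dv = cos(2*s) ds).
An antiderivative is F(s) = s*sin(2*s)/2 + cos(2*s)/4.
Then F(pi/4) - F(0) = (pi/8) - (1/4) = -1/4 + pi/8.

-1/4 + pi/8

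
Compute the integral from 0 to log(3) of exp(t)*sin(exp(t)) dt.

Let u = exp(t), so du = exp(t) dt. When t = 0, u = 1; when t = log(3), u = 3.
The integral becomes ∫ sin(u) du from 1 to 3, with antiderivative -cos(u).
Back in t: F(t) = -cos(exp(t)).
Then F(log(3)) - F(0) = (-cos(3)) - (-cos(1)) = cos(1) - cos(3).

cos(1) - cos(3)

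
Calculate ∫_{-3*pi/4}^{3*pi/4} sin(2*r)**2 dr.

Use the identity sin^2(2*r) = (1 - cos(4*r))/2.
An antiderivative is F(r) = r/2 - sin(4*r)/8.
Then F(3*pi/4) - F(-3*pi/4) = (3*pi/8) - (-3*pi/8) = 3*pi/4.

3*pi/4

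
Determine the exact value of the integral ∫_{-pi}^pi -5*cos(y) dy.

0

An antiderivative is F(y) = -5*sin(y).
Then F(pi) - F(-pi) = (0) - (0) = 0.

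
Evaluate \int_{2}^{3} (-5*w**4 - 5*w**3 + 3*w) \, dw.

By the power rule, an antiderivative is F(w) = -w**5 - 5*w**4/4 + 3*w**2/2.
Then F(3) - F(2) = (-1323/4) - (-46) = -1139/4.

-1139/4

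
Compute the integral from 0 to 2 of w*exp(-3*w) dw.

(-7 + exp(6))*exp(-6)/9

Integrate by parts once (u = w, dv = exp(-3*w) dw).
An antiderivative is F(w) = (-3*w - 1)*exp(-3*w)/9.
Then F(2) - F(0) = (-7*exp(-6)/9) - (-1/9) = (-7 + exp(6))*exp(-6)/9.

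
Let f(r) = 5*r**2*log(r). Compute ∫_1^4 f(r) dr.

-35 + 640*log(2)/3

Integrate by parts once (u = ln r, dv = 5*r**2 dr).
An antiderivative is F(r) = 5*r**3*(3*log(r) - 1)/9.
Then F(4) - F(1) = (-320/9 + 640*log(2)/3) - (-5/9) = -35 + 640*log(2)/3.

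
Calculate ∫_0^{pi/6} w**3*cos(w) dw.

-3*sqrt(3) - pi/2 + pi**3/432 + sqrt(3)*pi**2/24 + 6

Integrate by parts 3 times (u = w^3, dv = cos(w) dw).
An antiderivative is F(w) = w**3*sin(w) + 3*w**2*cos(w) - 6*w*sin(w) - 6*cos(w).
Then F(pi/6) - F(0) = (-3*sqrt(3) - pi/2 + pi**3/432 + sqrt(3)*pi**2/24) - (-6) = -3*sqrt(3) - pi/2 + pi**3/432 + sqrt(3)*pi**2/24 + 6.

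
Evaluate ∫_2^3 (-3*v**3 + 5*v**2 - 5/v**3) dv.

-1255/72

By the power rule, an antiderivative is F(v) = -3*v**4/4 + 5*v**3/3 + 5/(2*v**2).
Then F(3) - F(2) = (-557/36) - (47/24) = -1255/72.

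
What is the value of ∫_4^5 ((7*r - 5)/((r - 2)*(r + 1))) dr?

-4*log(5) + log(2) + 7*log(3)

Factor the denominator: r**2 - r - 2 = (r + 1)(r - 2).
Partial fractions: (7*r - 5)/((r - 2)*(r + 1)) = 4/(r + 1) + 3/(r - 2).
An antiderivative is F(r) = 3*log(r - 2) + 4*log(r + 1).
Then F(5) - F(4) = (4*log(2) + 7*log(3)) - (3*log(2) + 4*log(5)) = -4*log(5) + log(2) + 7*log(3).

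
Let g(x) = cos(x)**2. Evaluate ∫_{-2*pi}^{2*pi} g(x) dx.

2*pi

Use the identity cos^2(x) = (1 + cos(2*x))/2.
An antiderivative is F(x) = x/2 + sin(2*x)/4.
Then F(2*pi) - F(-2*pi) = (pi) - (-pi) = 2*pi.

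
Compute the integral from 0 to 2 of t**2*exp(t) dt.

-2 + 2*exp(2)

Integrate by parts twice (u = t^2, dv = exp(t) dt).
An antiderivative is F(t) = (t**2 - 2*t + 2)*exp(t).
Then F(2) - F(0) = (2*exp(2)) - (2) = -2 + 2*exp(2).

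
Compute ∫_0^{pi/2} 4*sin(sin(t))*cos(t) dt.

Let u = sin(t), so du = cos(t) dt. When t = 0, u = 0; when t = pi/2, u = 1.
The integral becomes 4·∫ sin(u) du from 0 to 1, with antiderivative -4*cos(u).
Back in t: F(t) = -4*cos(sin(t)).
Then F(pi/2) - F(0) = (-4*cos(1)) - (-4) = 4 - 4*cos(1).

4 - 4*cos(1)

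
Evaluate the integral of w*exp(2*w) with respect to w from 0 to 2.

1/4 + 3*exp(4)/4

Integrate by parts once (u = w, dv = exp(2*w) dw).
An antiderivative is F(w) = (2*w - 1)*exp(2*w)/4.
Then F(2) - F(0) = (3*exp(4)/4) - (-1/4) = 1/4 + 3*exp(4)/4.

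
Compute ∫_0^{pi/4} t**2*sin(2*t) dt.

-1/4 + pi/8

Integrate by parts twice (u = t^2, dv = sin(2*t) dt).
An antiderivative is F(t) = -t**2*cos(2*t)/2 + t*sin(2*t)/2 + cos(2*t)/4.
Then F(pi/4) - F(0) = (pi/8) - (1/4) = -1/4 + pi/8.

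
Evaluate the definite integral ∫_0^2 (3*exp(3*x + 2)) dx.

-exp(2) + exp(8)

Let u = 3*x + 2, so du = 3 dx. When x = 0, u = 2; when x = 2, u = 8.
The integral becomes ∫ exp(u) du from 2 to 8, with antiderivative exp(u).
Back in x: F(x) = exp(3*x + 2).
Then F(2) - F(0) = (exp(8)) - (exp(2)) = -exp(2) + exp(8).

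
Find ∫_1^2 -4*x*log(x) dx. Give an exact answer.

Integrate by parts once (u = ln x, dv = -4*x dx).
An antiderivative is F(x) = -x**2*(2*log(x) - 1).
Then F(2) - F(1) = (4 - 8*log(2)) - (1) = 3 - 8*log(2).

3 - 8*log(2)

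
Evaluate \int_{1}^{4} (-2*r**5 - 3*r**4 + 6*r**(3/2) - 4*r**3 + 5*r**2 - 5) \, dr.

-10347/5

By the power rule, an antiderivative is F(r) = -r**6/3 + 12*r**(5/2)/5 - 3*r**5/5 - r**4 + 5*r**3/3 - 5*r.
Then F(4) - F(1) = (-31084/15) - (-43/15) = -10347/5.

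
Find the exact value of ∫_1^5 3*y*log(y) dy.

Integrate by parts once (u = ln y, dv = 3*y dy).
An antiderivative is F(y) = 3*y**2*(2*log(y) - 1)/4.
Then F(5) - F(1) = (-75/4 + 75*log(5)/2) - (-3/4) = -18 + 75*log(5)/2.

-18 + 75*log(5)/2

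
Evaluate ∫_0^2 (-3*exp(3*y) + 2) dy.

An antiderivative is F(y) = -exp(3*y) + 2*y.
Then F(2) - F(0) = (4 - exp(6)) - (-1) = 5 - exp(6).

5 - exp(6)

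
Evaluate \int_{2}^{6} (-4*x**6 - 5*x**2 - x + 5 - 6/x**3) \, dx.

By the power rule, an antiderivative is F(x) = -4*x**7/7 - 5*x**3/3 - x**2/2 + 5*x + 3/x**2.
Then F(6) - F(2) = (-13466153/84) - (-6529/84) = -3364906/21.

-3364906/21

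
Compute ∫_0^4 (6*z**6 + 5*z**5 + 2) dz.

By the power rule, an antiderivative is F(z) = 6*z**7/7 + 5*z**6/6 + 2*z.
Then F(4) - F(0) = (366760/21) - (0) = 366760/21.

366760/21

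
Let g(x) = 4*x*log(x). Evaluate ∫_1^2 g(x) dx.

Integrate by parts once (u = ln x, dv = 4*x dx).
An antiderivative is F(x) = x**2*(2*log(x) - 1).
Then F(2) - F(1) = (-4 + 8*log(2)) - (-1) = -3 + 8*log(2).

-3 + 8*log(2)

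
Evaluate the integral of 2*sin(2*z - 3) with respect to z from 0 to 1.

cos(3) - cos(1)

Let u = 2*z - 3, so du = 2 dz. When z = 0, u = -3; when z = 1, u = -1.
The integral becomes ∫ sin(u) du from -3 to -1, with antiderivative -cos(u).
Back in z: F(z) = -cos(2*z - 3).
Then F(1) - F(0) = (-cos(1)) - (-cos(3)) = cos(3) - cos(1).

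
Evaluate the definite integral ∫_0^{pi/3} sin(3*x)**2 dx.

pi/6

Use the identity sin^2(3*x) = (1 - cos(6*x))/2.
An antiderivative is F(x) = x/2 - sin(6*x)/12.
Then F(pi/3) - F(0) = (pi/6) - (0) = pi/6.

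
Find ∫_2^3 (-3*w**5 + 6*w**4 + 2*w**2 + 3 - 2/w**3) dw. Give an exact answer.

By the power rule, an antiderivative is F(w) = -w**6/2 + 6*w**5/5 + 2*w**3/3 + 3*w + w**(-2).
Then F(3) - F(2) = (-4121/90) - (1079/60) = -11479/180.

-11479/180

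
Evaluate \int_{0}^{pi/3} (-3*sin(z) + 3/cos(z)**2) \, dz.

-3/2 + 3*sqrt(3)

An antiderivative is F(z) = 3*cos(z) + 3*tan(z).
Then F(pi/3) - F(0) = (3/2 + 3*sqrt(3)) - (3) = -3/2 + 3*sqrt(3).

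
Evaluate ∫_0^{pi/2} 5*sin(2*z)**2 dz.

Use the identity sin^2(2*z) = (1 - cos(4*z))/2.
An antiderivative is F(z) = 5*z/2 - 5*sin(4*z)/8.
Then F(pi/2) - F(0) = (5*pi/4) - (0) = 5*pi/4.

5*pi/4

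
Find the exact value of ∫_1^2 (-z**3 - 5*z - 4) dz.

-61/4

By the power rule, an antiderivative is F(z) = -z**4/4 - 5*z**2/2 - 4*z.
Then F(2) - F(1) = (-22) - (-27/4) = -61/4.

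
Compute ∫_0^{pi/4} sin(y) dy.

An antiderivative is F(y) = -cos(y).
Then F(pi/4) - F(0) = (-sqrt(2)/2) - (-1) = 1 - sqrt(2)/2.

1 - sqrt(2)/2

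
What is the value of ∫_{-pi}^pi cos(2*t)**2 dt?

Use the identity cos^2(2*t) = (1 + cos(4*t))/2.
An antiderivative is F(t) = t/2 + sin(4*t)/8.
Then F(pi) - F(-pi) = (pi/2) - (-pi/2) = pi.

pi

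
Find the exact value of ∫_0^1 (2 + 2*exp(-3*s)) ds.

An antiderivative is F(s) = 2*s - 2*exp(-3*s)/3.
Then F(1) - F(0) = (2 - 2*exp(-3)/3) - (-2/3) = 8/3 - 2*exp(-3)/3.

8/3 - 2*exp(-3)/3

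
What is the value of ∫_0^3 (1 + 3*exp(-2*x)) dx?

9/2 - 3*exp(-6)/2

An antiderivative is F(x) = x - 3*exp(-2*x)/2.
Then F(3) - F(0) = (3 - 3*exp(-6)/2) - (-3/2) = 9/2 - 3*exp(-6)/2.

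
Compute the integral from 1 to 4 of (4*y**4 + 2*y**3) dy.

9459/10

By the power rule, an antiderivative is F(y) = 4*y**5/5 + y**4/2.
Then F(4) - F(1) = (4736/5) - (13/10) = 9459/10.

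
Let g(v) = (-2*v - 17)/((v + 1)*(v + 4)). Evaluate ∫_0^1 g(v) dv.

Factor the denominator: v**2 + 5*v + 4 = (v + 4)(v + 1).
Partial fractions: (-2*v - 17)/((v + 1)*(v + 4)) = 3/(v + 4) - 5/(v + 1).
An antiderivative is F(v) = -5*log(v + 1) + 3*log(v + 4).
Then F(1) - F(0) = (-5*log(2) + 3*log(5)) - (log(64)) = -11*log(2) + 3*log(5).

-11*log(2) + 3*log(5)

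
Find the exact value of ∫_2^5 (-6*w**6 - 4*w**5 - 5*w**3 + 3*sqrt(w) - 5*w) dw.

By the power rule, an antiderivative is F(w) = -6*w**7/7 - 2*w**6/3 - 5*w**4/4 + 2*w**(3/2) - 5*w**2/2.
Then F(5) - F(2) = (-6570875/84 + 10*sqrt(5)) - (-3830/21 + 4*sqrt(2)) = -2185185/28 - 4*sqrt(2) + 10*sqrt(5).

-2185185/28 - 4*sqrt(2) + 10*sqrt(5)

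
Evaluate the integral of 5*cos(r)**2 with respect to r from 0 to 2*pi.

Use the identity cos^2(r) = (1 + cos(2*r))/2.
An antiderivative is F(r) = 5*r/2 + 5*sin(2*r)/4.
Then F(2*pi) - F(0) = (5*pi) - (0) = 5*pi.

5*pi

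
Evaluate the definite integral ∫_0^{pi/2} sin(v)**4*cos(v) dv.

Let u = sin(v), so du = cos(v) dv. When v = 0, u = 0; when v = pi/2, u = 1.
The integral becomes ∫ u**4 du from 0 to 1, with antiderivative u**5/5.
Back in v: F(v) = sin(v)**5/5.
Then F(pi/2) - F(0) = (1/5) - (0) = 1/5.

1/5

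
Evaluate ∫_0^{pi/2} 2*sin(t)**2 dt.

Use the identity sin^2(t) = (1 - cos(2*t))/2.
An antiderivative is F(t) = t - sin(2*t)/2.
Then F(pi/2) - F(0) = (pi/2) - (0) = pi/2.

pi/2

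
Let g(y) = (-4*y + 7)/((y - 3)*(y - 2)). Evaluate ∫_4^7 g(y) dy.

-11*log(2) + log(5)

Factor the denominator: y**2 - 5*y + 6 = (y - 2)(y - 3).
Partial fractions: (-4*y + 7)/((y - 3)*(y - 2)) = 1/(y - 2) - 5/(y - 3).
An antiderivative is F(y) = -5*log(y - 3) + log(y - 2).
Then F(7) - F(4) = (-10*log(2) + log(5)) - (log(2)) = -11*log(2) + log(5).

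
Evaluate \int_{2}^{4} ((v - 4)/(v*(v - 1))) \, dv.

log(16/27)

Factor the denominator: v**2 - v = v(v - 1).
Partial fractions: (v - 4)/(v*(v - 1)) = 4/v - 3/(v - 1).
An antiderivative is F(v) = 4*log(v) - 3*log(v - 1).
Then F(4) - F(2) = (-3*log(3) + 8*log(2)) - (log(16)) = log(16/27).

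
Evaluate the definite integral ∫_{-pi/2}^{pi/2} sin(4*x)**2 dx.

pi/2

Use the identity sin^2(4*x) = (1 - cos(8*x))/2.
An antiderivative is F(x) = x/2 - sin(8*x)/16.
Then F(pi/2) - F(-pi/2) = (pi/4) - (-pi/4) = pi/2.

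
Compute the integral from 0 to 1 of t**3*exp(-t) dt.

Integrate by parts 3 times (u = t^3, dv = exp(-t) dt).
An antiderivative is F(t) = (-t**3 - 3*t**2 - 6*t - 6)*exp(-t).
Then F(1) - F(0) = (-16*exp(-1)) - (-6) = 6 - 16*exp(-1).

6 - 16*exp(-1)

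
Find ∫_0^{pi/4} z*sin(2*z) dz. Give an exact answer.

Integrate by parts once (u = z, dv = sin(2*z) dz).
An antiderivative is F(z) = -z*cos(2*z)/2 + sin(2*z)/4.
Then F(pi/4) - F(0) = (1/4) - (0) = 1/4.

1/4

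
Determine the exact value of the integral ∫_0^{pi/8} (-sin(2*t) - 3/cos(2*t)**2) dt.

An antiderivative is F(t) = cos(2*t)/2 - 3*tan(2*t)/2.
Then F(pi/8) - F(0) = (-3/2 + sqrt(2)/4) - (1/2) = -2 + sqrt(2)/4.

-2 + sqrt(2)/4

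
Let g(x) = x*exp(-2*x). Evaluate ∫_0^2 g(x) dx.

(-5 + exp(4))*exp(-4)/4

Integrate by parts once (u = x, dv = exp(-2*x) dx).
An antiderivative is F(x) = (-2*x - 1)*exp(-2*x)/4.
Then F(2) - F(0) = (-5*exp(-4)/4) - (-1/4) = (-5 + exp(4))*exp(-4)/4.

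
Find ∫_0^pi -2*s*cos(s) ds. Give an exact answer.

4

Integrate by parts once (u = s, dv = -2*cos(s) ds).
An antiderivative is F(s) = -2*s*sin(s) - 2*cos(s).
Then F(pi) - F(0) = (2) - (-2) = 4.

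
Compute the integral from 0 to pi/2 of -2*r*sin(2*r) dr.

Integrate by parts once (u = r, dv = -2*sin(2*r) dr).
An antiderivative is F(r) = r*cos(2*r) - sin(2*r)/2.
Then F(pi/2) - F(0) = (-pi/2) - (0) = -pi/2.

-pi/2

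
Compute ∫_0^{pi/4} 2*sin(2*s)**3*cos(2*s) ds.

Let u = sin(2*s), so du = 2*cos(2*s) ds. When s = 0, u = 0; when s = pi/4, u = 1.
The integral becomes ∫ u**3 du from 0 to 1, with antiderivative u**4/4.
Back in s: F(s) = sin(2*s)**4/4.
Then F(pi/4) - F(0) = (1/4) - (0) = 1/4.

1/4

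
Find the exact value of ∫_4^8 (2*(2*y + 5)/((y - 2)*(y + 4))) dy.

Factor the denominator: y**2 + 2*y - 8 = (y + 4)(y - 2).
Partial fractions: 2*(2*y + 5)/((y - 2)*(y + 4)) = 1/(y + 4) + 3/(y - 2).
An antiderivative is F(y) = 3*log(y - 2) + log(y + 4).
Then F(8) - F(4) = (5*log(2) + 4*log(3)) - (log(64)) = log(81/2).

log(81/2)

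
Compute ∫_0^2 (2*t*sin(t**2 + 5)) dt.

Let u = t**2 + 5, so du = 2*t dt. When t = 0, u = 5; when t = 2, u = 9.
The integral becomes ∫ sin(u) du from 5 to 9, with antiderivative -cos(u).
Back in t: F(t) = -cos(t**2 + 5).
Then F(2) - F(0) = (-cos(9)) - (-cos(5)) = cos(5) - cos(9).

cos(5) - cos(9)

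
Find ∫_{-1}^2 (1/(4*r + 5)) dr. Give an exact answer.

An antiderivative is F(r) = log(4*r + 5)/4.
Then F(2) - F(-1) = (log(13)/4) - (0) = log(13)/4.

log(13)/4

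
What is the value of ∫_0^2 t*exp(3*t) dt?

1/9 + 5*exp(6)/9

Integrate by parts once (u = t, dv = exp(3*t) dt).
An antiderivative is F(t) = (3*t - 1)*exp(3*t)/9.
Then F(2) - F(0) = (5*exp(6)/9) - (-1/9) = 1/9 + 5*exp(6)/9.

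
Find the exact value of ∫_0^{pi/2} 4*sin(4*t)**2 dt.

Use the identity sin^2(4*t) = (1 - cos(8*t))/2.
An antiderivative is F(t) = 2*t - sin(8*t)/4.
Then F(pi/2) - F(0) = (pi) - (0) = pi.

pi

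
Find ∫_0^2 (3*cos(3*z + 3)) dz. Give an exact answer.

-sin(3) + sin(9)

Let u = 3*z + 3, so du = 3 dz. When z = 0, u = 3; when z = 2, u = 9.
The integral becomes ∫ cos(u) du from 3 to 9, with antiderivative sin(u).
Back in z: F(z) = sin(3*z + 3).
Then F(2) - F(0) = (sin(9)) - (sin(3)) = -sin(3) + sin(9).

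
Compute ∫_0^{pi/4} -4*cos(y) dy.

An antiderivative is F(y) = -4*sin(y).
Then F(pi/4) - F(0) = (-2*sqrt(2)) - (0) = -2*sqrt(2).

-2*sqrt(2)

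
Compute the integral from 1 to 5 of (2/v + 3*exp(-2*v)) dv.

An antiderivative is F(v) = 2*log(v) - 3*exp(-2*v)/2.
Then F(5) - F(1) = (-3*exp(-10)/2 + 2*log(5)) - (-3*exp(-2)/2) = -3*exp(-10)/2 + 3*exp(-2)/2 + 2*log(5).

-3*exp(-10)/2 + 3*exp(-2)/2 + 2*log(5)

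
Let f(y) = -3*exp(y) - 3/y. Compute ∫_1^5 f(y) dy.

An antiderivative is F(y) = -3*exp(y) - 3*log(y).
Then F(5) - F(1) = (-3*exp(5) - 3*log(5)) - (-3*exp(1)) = -3*exp(5) - 3*log(5) + 3*exp(1).

-3*exp(5) - 3*log(5) + 3*exp(1)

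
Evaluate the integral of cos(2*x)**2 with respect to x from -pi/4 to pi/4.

pi/4

Use the identity cos^2(2*x) = (1 + cos(4*x))/2.
An antiderivative is F(x) = x/2 + sin(4*x)/8.
Then F(pi/4) - F(-pi/4) = (pi/8) - (-pi/8) = pi/4.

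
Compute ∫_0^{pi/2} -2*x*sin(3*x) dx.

2/9

Integrate by parts once (u = x, dv = -2*sin(3*x) dx).
An antiderivative is F(x) = 2*x*cos(3*x)/3 - 2*sin(3*x)/9.
Then F(pi/2) - F(0) = (2/9) - (0) = 2/9.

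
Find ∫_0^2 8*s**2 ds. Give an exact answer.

64/3

Let u = 2*s, so du = 2 ds. When s = 0, u = 0; when s = 2, u = 4.
The integral becomes ∫ u**2 du from 0 to 4, with antiderivative u**3/3.
Back in s: F(s) = 8*s**3/3.
Then F(2) - F(0) = (64/3) - (0) = 64/3.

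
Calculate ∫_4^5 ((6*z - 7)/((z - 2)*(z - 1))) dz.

log(81/8)

Factor the denominator: z**2 - 3*z + 2 = (z - 1)(z - 2).
Partial fractions: (6*z - 7)/((z - 2)*(z - 1)) = 1/(z - 1) + 5/(z - 2).
An antiderivative is F(z) = 5*log(z - 2) + log(z - 1).
Then F(5) - F(4) = (2*log(2) + 5*log(3)) - (log(96)) = log(81/8).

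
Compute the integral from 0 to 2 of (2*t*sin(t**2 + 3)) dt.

Let u = t**2 + 3, so du = 2*t dt. When t = 0, u = 3; when t = 2, u = 7.
The integral becomes ∫ sin(u) du from 3 to 7, with antiderivative -cos(u).
Back in t: F(t) = -cos(t**2 + 3).
Then F(2) - F(0) = (-cos(7)) - (-cos(3)) = cos(3) - cos(7).

cos(3) - cos(7)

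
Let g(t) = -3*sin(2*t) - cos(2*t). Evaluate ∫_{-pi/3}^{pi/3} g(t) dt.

-sqrt(3)/2

An antiderivative is F(t) = -sin(2*t)/2 + 3*cos(2*t)/2.
Then F(pi/3) - F(-pi/3) = (-3/4 - sqrt(3)/4) - (-3/4 + sqrt(3)/4) = -sqrt(3)/2.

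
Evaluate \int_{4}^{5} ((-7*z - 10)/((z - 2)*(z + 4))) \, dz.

-10*log(3) + 13*log(2)

Factor the denominator: z**2 + 2*z - 8 = (z + 4)(z - 2).
Partial fractions: (-7*z - 10)/((z - 2)*(z + 4)) = -3/(z + 4) - 4/(z - 2).
An antiderivative is F(z) = -4*log(z - 2) - 3*log(z + 4).
Then F(5) - F(4) = (-10*log(3)) - (-13*log(2)) = -10*log(3) + 13*log(2).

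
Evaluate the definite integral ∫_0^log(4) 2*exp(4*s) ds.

255/2

Let u = exp(s), so du = exp(s) ds. When s = 0, u = 1; when s = log(4), u = 4.
The integral becomes 2·∫ u**3 du from 1 to 4, with antiderivative u**4/2.
Back in s: F(s) = exp(4*s)/2.
Then F(log(4)) - F(0) = (128) - (1/2) = 255/2.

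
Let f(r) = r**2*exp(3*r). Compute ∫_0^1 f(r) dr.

-2/27 + 5*exp(3)/27

Integrate by parts twice (u = r^2, dv = exp(3*r) dr).
An antiderivative is F(r) = (9*r**2 - 6*r + 2)*exp(3*r)/27.
Then F(1) - F(0) = (5*exp(3)/27) - (2/27) = -2/27 + 5*exp(3)/27.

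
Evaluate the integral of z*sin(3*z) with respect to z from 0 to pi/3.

pi/9

Integrate by parts once (u = z, dv = sin(3*z) dz).
An antiderivative is F(z) = -z*cos(3*z)/3 + sin(3*z)/9.
Then F(pi/3) - F(0) = (pi/9) - (0) = pi/9.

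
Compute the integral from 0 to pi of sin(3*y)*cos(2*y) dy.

Use the identity sin(3*y)cos(2*y) = [sin(5*y) + sin(y)]/2.
An antiderivative is F(y) = -cos(y)/2 - cos(5*y)/10.
Then F(pi) - F(0) = (3/5) - (-3/5) = 6/5.

6/5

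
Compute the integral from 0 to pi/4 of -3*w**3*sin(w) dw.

Integrate by parts 3 times (u = w^3, dv = -3*sin(w) dw).
An antiderivative is F(w) = 3*w**3*cos(w) - 9*w**2*sin(w) - 18*w*cos(w) + 18*sin(w).
Then F(pi/4) - F(0) = (3*sqrt(2)*(-96*pi - 12*pi**2 + pi**3 + 384)/128) - (0) = 3*sqrt(2)*(-96*pi - 12*pi**2 + pi**3 + 384)/128.

3*sqrt(2)*(-96*pi - 12*pi**2 + pi**3 + 384)/128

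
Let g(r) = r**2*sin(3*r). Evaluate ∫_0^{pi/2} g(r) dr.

Integrate by parts twice (u = r^2, dv = sin(3*r) dr).
An antiderivative is F(r) = -r**2*cos(3*r)/3 + 2*r*sin(3*r)/9 + 2*cos(3*r)/27.
Then F(pi/2) - F(0) = (-pi/9) - (2/27) = -pi/9 - 2/27.

-pi/9 - 2/27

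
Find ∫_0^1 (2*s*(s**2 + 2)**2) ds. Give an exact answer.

Let u = s**2 + 2, so du = 2*s ds. When s = 0, u = 2; when s = 1, u = 3.
The integral becomes ∫ u**2 du from 2 to 3, with antiderivative u**3/3.
Back in s: F(s) = (s**2 + 2)**3/3.
Then F(1) - F(0) = (9) - (8/3) = 19/3.

19/3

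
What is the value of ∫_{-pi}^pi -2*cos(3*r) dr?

An antiderivative is F(r) = -2*sin(3*r)/3.
Then F(pi) - F(-pi) = (0) - (0) = 0.

0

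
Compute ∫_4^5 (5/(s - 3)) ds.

log(32)

An antiderivative is F(s) = 5*log(s - 3).
Then F(5) - F(4) = (log(32)) - (0) = log(32).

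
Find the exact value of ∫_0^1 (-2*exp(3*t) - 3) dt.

-2*exp(3)/3 - 7/3

An antiderivative is F(t) = -2*exp(3*t)/3 - 3*t.
Then F(1) - F(0) = (-2*exp(3)/3 - 3) - (-2/3) = -2*exp(3)/3 - 7/3.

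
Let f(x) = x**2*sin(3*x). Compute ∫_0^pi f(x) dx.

-4/27 + pi**2/3

Integrate by parts twice (u = x^2, dv = sin(3*x) dx).
An antiderivative is F(x) = -x**2*cos(3*x)/3 + 2*x*sin(3*x)/9 + 2*cos(3*x)/27.
Then F(pi) - F(0) = (-2/27 + pi**2/3) - (2/27) = -4/27 + pi**2/3.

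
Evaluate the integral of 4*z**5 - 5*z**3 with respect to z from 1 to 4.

9645/4

By the power rule, an antiderivative is F(z) = 2*z**6/3 - 5*z**4/4.
Then F(4) - F(1) = (7232/3) - (-7/12) = 9645/4.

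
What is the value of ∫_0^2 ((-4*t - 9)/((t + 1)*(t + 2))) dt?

-5*log(3) + log(2)

Factor the denominator: t**2 + 3*t + 2 = (t + 2)(t + 1).
Partial fractions: (-4*t - 9)/((t + 1)*(t + 2)) = 1/(t + 2) - 5/(t + 1).
An antiderivative is F(t) = -5*log(t + 1) + log(t + 2).
Then F(2) - F(0) = (-5*log(3) + 2*log(2)) - (log(2)) = -5*log(3) + log(2).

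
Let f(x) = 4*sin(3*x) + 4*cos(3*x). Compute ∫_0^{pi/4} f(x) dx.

4/3 + 4*sqrt(2)/3

An antiderivative is F(x) = 4*sin(3*x)/3 - 4*cos(3*x)/3.
Then F(pi/4) - F(0) = (4*sqrt(2)/3) - (-4/3) = 4/3 + 4*sqrt(2)/3.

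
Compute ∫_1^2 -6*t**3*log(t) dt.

45/8 - 24*log(2)

Integrate by parts once (u = ln t, dv = -6*t**3 dt).
An antiderivative is F(t) = -3*t**4*(4*log(t) - 1)/8.
Then F(2) - F(1) = (6 - 24*log(2)) - (3/8) = 45/8 - 24*log(2).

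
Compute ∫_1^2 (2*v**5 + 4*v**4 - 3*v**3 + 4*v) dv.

By the power rule, an antiderivative is F(v) = v**6/3 + 4*v**5/5 - 3*v**4/4 + 2*v**2.
Then F(2) - F(1) = (644/15) - (143/60) = 811/20.

811/20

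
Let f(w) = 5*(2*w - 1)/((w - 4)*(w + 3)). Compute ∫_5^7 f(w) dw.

Factor the denominator: w**2 - w - 12 = (w + 3)(w - 4).
Partial fractions: 5*(2*w - 1)/((w - 4)*(w + 3)) = 5/(w + 3) + 5/(w - 4).
An antiderivative is F(w) = 5*log(w - 4) + 5*log(w + 3).
Then F(7) - F(5) = (5*log(2) + 5*log(3) + 5*log(5)) - (15*log(2)) = -10*log(2) + 5*log(3) + 5*log(5).

-10*log(2) + 5*log(3) + 5*log(5)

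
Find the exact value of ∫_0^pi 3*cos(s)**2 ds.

3*pi/2

Use the identity cos^2(s) = (1 + cos(2*s))/2.
An antiderivative is F(s) = 3*s/2 + 3*sin(2*s)/4.
Then F(pi) - F(0) = (3*pi/2) - (0) = 3*pi/2.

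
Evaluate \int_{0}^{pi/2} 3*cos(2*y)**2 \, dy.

3*pi/4

Use the identity cos^2(2*y) = (1 + cos(4*y))/2.
An antiderivative is F(y) = 3*y/2 + 3*sin(4*y)/8.
Then F(pi/2) - F(0) = (3*pi/4) - (0) = 3*pi/4.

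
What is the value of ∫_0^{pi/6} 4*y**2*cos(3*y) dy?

-8/27 + pi**2/27

Integrate by parts twice (u = y^2, dv = 4*cos(3*y) dy).
An antiderivative is F(y) = 4*y**2*sin(3*y)/3 + 8*y*cos(3*y)/9 - 8*sin(3*y)/27.
Then F(pi/6) - F(0) = (-8/27 + pi**2/27) - (0) = -8/27 + pi**2/27.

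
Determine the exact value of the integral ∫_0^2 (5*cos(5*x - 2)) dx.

sin(2) + sin(8)

Let u = 5*x - 2, so du = 5 dx. When x = 0, u = -2; when x = 2, u = 8.
The integral becomes ∫ cos(u) du from -2 to 8, with antiderivative sin(u).
Back in x: F(x) = sin(5*x - 2).
Then F(2) - F(0) = (sin(8)) - (-sin(2)) = sin(2) + sin(8).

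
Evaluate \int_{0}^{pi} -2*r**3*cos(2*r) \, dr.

Integrate by parts 3 times (u = r^3, dv = -2*cos(2*r) dr).
An antiderivative is F(r) = -r**3*sin(2*r) - 3*r**2*cos(2*r)/2 + 3*r*sin(2*r)/2 + 3*cos(2*r)/4.
Then F(pi) - F(0) = (3/4 - 3*pi**2/2) - (3/4) = -3*pi**2/2.

-3*pi**2/2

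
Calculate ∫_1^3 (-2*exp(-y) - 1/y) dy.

An antiderivative is F(y) = -log(y) + 2*exp(-y).
Then F(3) - F(1) = (-log(3) + 2*exp(-3)) - (2*exp(-1)) = -log(3) - 2*exp(-1) + 2*exp(-3).

-log(3) - 2*exp(-1) + 2*exp(-3)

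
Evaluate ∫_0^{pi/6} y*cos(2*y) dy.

-1/8 + sqrt(3)*pi/24

Integrate by parts once (u = y, dv = cos(2*y) dy).
An antiderivative is F(y) = y*sin(2*y)/2 + cos(2*y)/4.
Then F(pi/6) - F(0) = (1/8 + sqrt(3)*pi/24) - (1/4) = -1/8 + sqrt(3)*pi/24.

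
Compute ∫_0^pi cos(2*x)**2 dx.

Use the identity cos^2(2*x) = (1 + cos(4*x))/2.
An antiderivative is F(x) = x/2 + sin(4*x)/8.
Then F(pi) - F(0) = (pi/2) - (0) = pi/2.

pi/2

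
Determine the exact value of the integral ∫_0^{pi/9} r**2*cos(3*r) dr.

-sqrt(3)/27 + sqrt(3)*pi**2/486 + pi/81

Integrate by parts twice (u = r^2, dv = cos(3*r) dr).
An antiderivative is F(r) = r**2*sin(3*r)/3 + 2*r*cos(3*r)/9 - 2*sin(3*r)/27.
Then F(pi/9) - F(0) = (-sqrt(3)/27 + sqrt(3)*pi**2/486 + pi/81) - (0) = -sqrt(3)/27 + sqrt(3)*pi**2/486 + pi/81.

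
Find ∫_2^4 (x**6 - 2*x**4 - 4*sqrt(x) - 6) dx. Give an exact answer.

By the power rule, an antiderivative is F(x) = x**7/7 - 2*x**5/5 - 8*x**(3/2)/3 - 6*x.
Then F(4) - F(2) = (197992/105) - (-16*sqrt(2)/3 - 228/35) = 16*sqrt(2)/3 + 198676/105.

16*sqrt(2)/3 + 198676/105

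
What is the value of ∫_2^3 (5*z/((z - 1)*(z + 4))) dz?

Factor the denominator: z**2 + 3*z - 4 = (z + 4)(z - 1).
Partial fractions: 5*z/((z - 1)*(z + 4)) = 4/(z + 4) + 1/(z - 1).
An antiderivative is F(z) = log(z - 1) + 4*log(z + 4).
Then F(3) - F(2) = (log(2) + 4*log(7)) - (4*log(2) + 4*log(3)) = -4*log(3) - 3*log(2) + 4*log(7).

-4*log(3) - 3*log(2) + 4*log(7)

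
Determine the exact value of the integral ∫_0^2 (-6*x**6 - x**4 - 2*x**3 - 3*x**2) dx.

-4624/35

By the power rule, an antiderivative is F(x) = -6*x**7/7 - x**5/5 - x**4/2 - x**3.
Then F(2) - F(0) = (-4624/35) - (0) = -4624/35.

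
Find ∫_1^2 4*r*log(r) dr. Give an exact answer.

-3 + 8*log(2)

Integrate by parts once (u = ln r, dv = 4*r dr).
An antiderivative is F(r) = r**2*(2*log(r) - 1).
Then F(2) - F(1) = (-4 + 8*log(2)) - (-1) = -3 + 8*log(2).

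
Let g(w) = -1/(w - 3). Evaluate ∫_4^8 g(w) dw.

An antiderivative is F(w) = -log(w - 3).
Then F(8) - F(4) = (-log(5)) - (0) = -log(5).

-log(5)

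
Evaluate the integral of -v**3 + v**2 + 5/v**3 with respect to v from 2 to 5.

-4509/40

By the power rule, an antiderivative is F(v) = -v**4/4 + v**3/3 - 5/(2*v**2).
Then F(5) - F(2) = (-6881/60) - (-47/24) = -4509/40.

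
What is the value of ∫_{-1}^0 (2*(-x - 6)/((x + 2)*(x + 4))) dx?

-log(9)

Factor the denominator: x**2 + 6*x + 8 = (x + 4)(x + 2).
Partial fractions: 2*(-x - 6)/((x + 2)*(x + 4)) = 2/(x + 4) - 4/(x + 2).
An antiderivative is F(x) = -4*log(x + 2) + 2*log(x + 4).
Then F(0) - F(-1) = (0) - (log(9)) = -log(9).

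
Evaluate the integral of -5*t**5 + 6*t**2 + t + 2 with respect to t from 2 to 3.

By the power rule, an antiderivative is F(t) = -5*t**6/6 + 2*t**3 + t**2/2 + 2*t.
Then F(3) - F(2) = (-543) - (-94/3) = -1535/3.

-1535/3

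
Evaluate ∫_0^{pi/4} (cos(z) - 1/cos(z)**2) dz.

An antiderivative is F(z) = sin(z) - tan(z).
Then F(pi/4) - F(0) = (-1 + sqrt(2)/2) - (0) = -1 + sqrt(2)/2.

-1 + sqrt(2)/2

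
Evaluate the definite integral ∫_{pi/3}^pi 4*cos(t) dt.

An antiderivative is F(t) = 4*sin(t).
Then F(pi) - F(pi/3) = (0) - (2*sqrt(3)) = -2*sqrt(3).

-2*sqrt(3)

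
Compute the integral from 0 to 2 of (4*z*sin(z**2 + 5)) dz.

Let u = z**2 + 5, so du = 2*z dz. When z = 0, u = 5; when z = 2, u = 9.
The integral becomes 2·∫ sin(u) du from 5 to 9, with antiderivative -2*cos(u).
Back in z: F(z) = -2*cos(z**2 + 5).
Then F(2) - F(0) = (-2*cos(9)) - (-2*cos(5)) = 2*cos(5) - 2*cos(9).

2*cos(5) - 2*cos(9)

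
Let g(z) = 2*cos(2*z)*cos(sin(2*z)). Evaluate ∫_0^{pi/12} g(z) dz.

Let u = sin(2*z), so du = 2*cos(2*z) dz. When z = 0, u = 0; when z = pi/12, u = 1/2.
The integral becomes ∫ cos(u) du from 0 to 1/2, with antiderivative sin(u).
Back in z: F(z) = sin(sin(2*z)).
Then F(pi/12) - F(0) = (sin(1/2)) - (0) = sin(1/2).

sin(1/2)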